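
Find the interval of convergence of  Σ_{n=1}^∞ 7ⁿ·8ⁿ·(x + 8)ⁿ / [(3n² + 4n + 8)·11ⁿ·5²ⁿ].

Ratio test: |a_{n+1}/a_n| = [(3n² + 4n + 8)/(3(n+1)² + 4(n+1) + 8)] · 7·8/(11·25) → 56/275 as n → ∞.
Convergence for |x + 8| · 56/275 < 1, i.e. |x + 8| < 275/56. So R = 275/56.
At x = -173/56: absolute convergence follows by limit comparison with Σ 1/n².
Check x = -723/56: absolute convergence follows by limit comparison with Σ 1/n².

[-723/56, -173/56]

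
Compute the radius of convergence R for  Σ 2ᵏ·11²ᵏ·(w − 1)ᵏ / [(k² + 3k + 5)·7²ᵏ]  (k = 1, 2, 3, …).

The ratio of consecutive coefficients is [(k² + 3k + 5)/((k+1)² + 3(k+1) + 5)] · 2·121/49 → 242/49.
Thus R = 1/(242/49) = 49/242.

R = 49/242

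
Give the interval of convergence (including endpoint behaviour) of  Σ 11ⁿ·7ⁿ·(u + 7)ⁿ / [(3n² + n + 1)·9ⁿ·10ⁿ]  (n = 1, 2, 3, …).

[-629/77, -449/77]

Apply the ratio test: |a_{n+1}| / |a_n| = [(3n² + n + 1)/(3(n+1)² + (n+1) + 1)] · 11·7/(9·10), which tends to 77/90 as n → ∞.
Hence the series converges for |u + 7| < 1/(77/90) = 90/77, so the radius of convergence is 90/77.
Check u = -449/77: absolute convergence follows by limit comparison with Σ 1/n².
When u = -629/77, absolute convergence follows by limit comparison with Σ 1/n².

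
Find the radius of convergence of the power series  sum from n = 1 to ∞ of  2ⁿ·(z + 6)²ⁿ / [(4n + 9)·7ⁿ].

R = √14/2

By the ratio test, |a_{n+1}/a_n| = [(4n + 9)/(4(n+1) + 9)] · 2/7 → 2/7.
Writing y = (z + 6)², the series in y has radius 7/2, so |z + 6| < √(7/2) and R = √14/2.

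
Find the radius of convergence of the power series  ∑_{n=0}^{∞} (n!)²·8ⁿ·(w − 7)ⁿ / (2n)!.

Apply the ratio test: |a_{n+1}| / |a_n| = (n+1)²/[(2n+1)·(2n+2)] · 8, which tends to 2 as n → ∞.
Convergence for |w − 7| · 2 < 1, i.e. |w − 7| < 1/2. So R = 1/2.

R = 1/2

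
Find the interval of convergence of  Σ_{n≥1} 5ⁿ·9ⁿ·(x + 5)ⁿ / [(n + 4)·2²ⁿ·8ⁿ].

Ratio test: |a_{n+1}/a_n| = [(n + 4)/((n+1) + 4)] · 5·9/(4·8) → 45/32 as n → ∞.
The series converges when 45/32 · |x + 5| < 1, giving R = 32/45.
Check x = -193/45: the terms are asymptotic to a nonzero constant times 1/n, so the series diverges by limit comparison with Σ 1/n.
When x = -257/45, convergence follows from the alternating series test (terms decrease monotonically to 0).

[-257/45, -193/45)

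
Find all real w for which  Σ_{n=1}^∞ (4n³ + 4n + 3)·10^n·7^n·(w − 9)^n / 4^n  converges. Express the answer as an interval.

The ratio of consecutive coefficients is [(4(n+1)³ + 4(n+1) + 3)/(4n³ + 4n + 3)] · 10·7/4 → 35/2.
The series converges when 35/2 · |w − 9| < 1, giving R = 2/35.
Endpoint w = 317/35: the terms do not tend to 0, so the series diverges.
Check w = 313/35: the n-th term does not approach 0; divergence by the term test.

(313/35, 317/35)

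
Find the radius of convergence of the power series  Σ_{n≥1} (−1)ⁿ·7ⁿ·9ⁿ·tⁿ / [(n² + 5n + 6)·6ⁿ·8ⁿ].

The ratio of consecutive coefficients is [(n² + 5n + 6)/((n+1)² + 5(n+1) + 6)] · 7·9/(6·8) → 21/16.
Thus R = 1/(21/16) = 16/21.

R = 16/21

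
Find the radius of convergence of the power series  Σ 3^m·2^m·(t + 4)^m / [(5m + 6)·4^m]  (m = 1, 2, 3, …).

R = 2/3

The ratio of consecutive coefficients is [(5m + 6)/(5(m+1) + 6)] · 3·2/4 → 3/2.
Convergence for |t + 4| · 3/2 < 1, i.e. |t + 4| < 2/3. So R = 2/3.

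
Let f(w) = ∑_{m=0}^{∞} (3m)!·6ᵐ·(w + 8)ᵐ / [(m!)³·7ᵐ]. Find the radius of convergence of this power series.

Apply the ratio test: |a_{m+1}| / |a_m| = (3m+1)·(3m+2)·(3m+3)/(m+1)³ · 6/7, which tends to 162/7 as m → ∞.
Thus R = 1/(162/7) = 7/162.

R = 7/162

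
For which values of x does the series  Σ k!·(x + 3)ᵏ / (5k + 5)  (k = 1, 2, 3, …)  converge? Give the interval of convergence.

By the ratio test, |a_{k+1}/a_k| = (k+1) · (5k + 5)/(5(k+1) + 5) → ∞.
The terms grow without bound for any (x + 3) ≠ 0, so R = 0 (convergence only at x = -3).

{-3}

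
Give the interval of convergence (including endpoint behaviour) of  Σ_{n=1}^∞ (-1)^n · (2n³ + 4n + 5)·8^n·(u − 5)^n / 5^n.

Apply the ratio test: |a_{n+1}| / |a_n| = [(2(n+1)³ + 4(n+1) + 5)/(2n³ + 4n + 5)] · 8/5, which tends to 8/5 as n → ∞.
Thus R = 1/(8/5) = 5/8.
When u = 45/8, the n-th term does not approach 0; divergence by the term test.
Endpoint u = 35/8: the n-th term does not approach 0; divergence by the term test.

(35/8, 45/8)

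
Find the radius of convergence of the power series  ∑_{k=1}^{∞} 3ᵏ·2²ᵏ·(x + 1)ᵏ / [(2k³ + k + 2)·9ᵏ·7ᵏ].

The ratio of consecutive coefficients is [(2k³ + k + 2)/(2(k+1)³ + (k+1) + 2)] · 3·4/(9·7) → 4/21.
The series converges when 4/21 · |x + 1| < 1, giving R = 21/4.

R = 21/4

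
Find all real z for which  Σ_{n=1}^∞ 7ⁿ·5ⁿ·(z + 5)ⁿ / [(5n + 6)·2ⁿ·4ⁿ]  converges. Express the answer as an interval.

By the ratio test, |a_{n+1}/a_n| = [(5n + 6)/(5(n+1) + 6)] · 7·5/(2·4) → 35/8.
Hence the series converges for |z + 5| < 1/(35/8) = 8/35, so the radius of convergence is 8/35.
At z = -167/35: comparison with the harmonic series Σ 1/n shows the series diverges.
At z = -183/35: convergence follows from the alternating series test (terms decrease monotonically to 0).

[-183/35, -167/35)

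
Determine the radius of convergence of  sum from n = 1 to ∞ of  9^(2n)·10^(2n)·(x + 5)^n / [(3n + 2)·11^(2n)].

By the ratio test, |a_{n+1}/a_n| = [(3n + 2)/(3(n+1) + 2)] · 81·100/121 → 8100/121.
Thus R = 1/(8100/121) = 121/8100.

R = 121/8100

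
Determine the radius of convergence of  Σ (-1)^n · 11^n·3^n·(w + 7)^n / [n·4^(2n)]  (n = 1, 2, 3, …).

Ratio test: |a_{n+1}/a_n| = [n/(n+1)] · 11·3/16 → 33/16 as n → ∞.
Hence the series converges for |w + 7| < 1/(33/16) = 16/33, so the radius of convergence is 16/33.

R = 16/33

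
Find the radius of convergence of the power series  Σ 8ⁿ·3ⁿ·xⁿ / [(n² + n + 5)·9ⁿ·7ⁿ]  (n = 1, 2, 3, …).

R = 21/8

Ratio test: |a_{n+1}/a_n| = [(n² + n + 5)/((n+1)² + (n+1) + 5)] · 8·3/(9·7) → 8/21 as n → ∞.
Hence the series converges for |x| < 1/(8/21) = 21/8, so the radius of convergence is 21/8.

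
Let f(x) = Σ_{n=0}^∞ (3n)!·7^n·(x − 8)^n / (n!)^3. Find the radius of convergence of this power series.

R = 1/189

By the ratio test, |a_{n+1}/a_n| = (3n+1)·(3n+2)·(3n+3)/(n+1)³ · 7 → 189.
Thus R = 1/(189) = 1/189.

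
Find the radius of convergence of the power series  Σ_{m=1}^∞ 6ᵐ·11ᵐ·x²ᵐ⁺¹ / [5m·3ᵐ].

R = √22/22

Apply the ratio test: |a_{m+1}| / |a_m| = [5m/5(m+1)] · 6·11/3, which tends to 22 as m → ∞.
Successive powers of x differ by 2, so the series converges when |x|² · 22 < 1, i.e. |x| < √(1/22). So R = √22/22.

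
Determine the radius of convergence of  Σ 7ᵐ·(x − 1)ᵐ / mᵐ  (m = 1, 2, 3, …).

By the Cauchy root test, |a_m|^(1/m) = 7/m → 0.
The limit is 0 for every x, so R = ∞.

R = ∞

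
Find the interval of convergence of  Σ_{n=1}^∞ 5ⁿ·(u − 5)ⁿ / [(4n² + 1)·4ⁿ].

Apply the ratio test: |a_{n+1}| / |a_n| = [(4n² + 1)/(4(n+1)² + 1)] · 5/4, which tends to 5/4 as n → ∞.
Hence the series converges for |u − 5| < 1/(5/4) = 4/5, so the radius of convergence is 4/5.
Endpoint u = 29/5: the terms are on the order of 1/n², so the series converges absolutely by comparison with the p-series (p = 2 > 1).
At u = 21/5: absolute convergence follows by limit comparison with Σ 1/n².

[21/5, 29/5]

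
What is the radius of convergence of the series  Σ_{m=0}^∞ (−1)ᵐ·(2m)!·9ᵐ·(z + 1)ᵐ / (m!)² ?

Ratio test: |a_{m+1}/a_m| = (2m+1)·(2m+2)/(m+1)² · 9 → 36 as m → ∞.
The series converges when 36 · |z + 1| < 1, giving R = 1/36.

R = 1/36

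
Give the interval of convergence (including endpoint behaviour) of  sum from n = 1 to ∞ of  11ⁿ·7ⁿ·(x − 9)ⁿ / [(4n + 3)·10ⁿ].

[683/77, 703/77)

By the ratio test, |a_{n+1}/a_n| = [(4n + 3)/(4(n+1) + 3)] · 11·7/10 → 77/10.
The series converges when 77/10 · |x − 9| < 1, giving R = 10/77.
When x = 703/77, the terms are asymptotic to a nonzero constant times 1/n, so the series diverges by limit comparison with Σ 1/n.
Check x = 683/77: convergence follows from the alternating series test (terms decrease monotonically to 0).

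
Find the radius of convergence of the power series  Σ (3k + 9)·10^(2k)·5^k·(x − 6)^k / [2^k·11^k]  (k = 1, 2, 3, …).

Apply the ratio test: |a_{k+1}| / |a_k| = [(3(k+1) + 9)/(3k + 9)] · 100·5/(2·11), which tends to 250/11 as k → ∞.
Hence the series converges for |x − 6| < 1/(250/11) = 11/250, so the radius of convergence is 11/250.

R = 11/250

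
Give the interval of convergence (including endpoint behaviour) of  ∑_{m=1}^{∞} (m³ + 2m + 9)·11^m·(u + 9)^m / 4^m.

Ratio test: |a_{m+1}/a_m| = [((m+1)³ + 2(m+1) + 9)/(m³ + 2m + 9)] · 11/4 → 11/4 as m → ∞.
Hence the series converges for |u + 9| < 1/(11/4) = 4/11, so the radius of convergence is 4/11.
When u = -95/11, the terms have absolute value of order m³, which does not tend to 0, so the series diverges by the divergence test.
Check u = -103/11: the terms do not tend to 0, so the series diverges.

(-103/11, -95/11)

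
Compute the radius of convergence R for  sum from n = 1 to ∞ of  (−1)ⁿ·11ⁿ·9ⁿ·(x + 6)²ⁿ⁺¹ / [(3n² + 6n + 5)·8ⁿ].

The ratio of consecutive coefficients is [(3n² + 6n + 5)/(3(n+1)² + 6(n+1) + 5)] · 11·9/8 → 99/8.
Since the exponent of (x + 6) increases by 2 each term, convergence requires |x + 6|² < 8/99, hence R = 2√22/33.

R = 2√22/33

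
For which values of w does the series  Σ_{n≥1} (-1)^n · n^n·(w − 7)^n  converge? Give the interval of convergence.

By the Cauchy root test, |a_n|^(1/n) = n → ∞.
The root grows without bound, so R = 0 (convergence only at w = 7).

{7}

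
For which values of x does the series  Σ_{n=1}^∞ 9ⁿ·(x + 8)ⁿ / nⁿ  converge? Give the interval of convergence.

By the Cauchy root test, |a_n|^(1/n) = 9/n → 0.
The limit is 0 for every x, so R = ∞.

(−∞, ∞)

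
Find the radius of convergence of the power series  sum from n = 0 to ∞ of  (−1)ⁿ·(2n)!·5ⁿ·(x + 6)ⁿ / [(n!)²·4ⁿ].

Ratio test: |a_{n+1}/a_n| = (2n+1)·(2n+2)/(n+1)² · 5/4 → 5 as n → ∞.
Thus R = 1/(5) = 1/5.

R = 1/5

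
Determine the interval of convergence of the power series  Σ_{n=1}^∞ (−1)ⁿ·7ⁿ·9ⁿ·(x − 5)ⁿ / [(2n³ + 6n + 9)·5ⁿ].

[310/63, 320/63]

Ratio test: |a_{n+1}/a_n| = [(2n³ + 6n + 9)/(2(n+1)³ + 6(n+1) + 9)] · 7·9/5 → 63/5 as n → ∞.
Thus R = 1/(63/5) = 5/63.
Check x = 320/63: the series is dominated by a constant times Σ 1/n³, which converges (p = 3 > 1).
When x = 310/63, the series is dominated by a constant times Σ 1/n³, which converges (p = 3 > 1).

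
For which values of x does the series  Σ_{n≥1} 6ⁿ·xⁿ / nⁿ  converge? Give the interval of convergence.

(−∞, ∞)

Applying the root test, |a_n|^(1/n) = 6/n → 0.
The limit is 0 for every x, so R = ∞.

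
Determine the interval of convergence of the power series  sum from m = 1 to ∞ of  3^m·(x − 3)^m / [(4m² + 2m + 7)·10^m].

[-1/3, 19/3]

Apply the ratio test: |a_{m+1}| / |a_m| = [(4m² + 2m + 7)/(4(m+1)² + 2(m+1) + 7)] · 3/10, which tends to 3/10 as m → ∞.
Convergence for |x − 3| · 3/10 < 1, i.e. |x − 3| < 10/3. So R = 10/3.
When x = 19/3, the terms are on the order of 1/m², so the series converges absolutely by comparison with the p-series (p = 2 > 1).
Endpoint x = -1/3: the terms are on the order of 1/m², so the series converges absolutely by comparison with the p-series (p = 2 > 1).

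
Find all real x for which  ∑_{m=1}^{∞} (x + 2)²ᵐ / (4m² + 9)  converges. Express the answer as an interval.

[-3, -1]

The ratio of consecutive coefficients is (4m² + 9)/(4(m+1)² + 9) → 1.
Writing y = (x + 2)², the series in y has radius 1, so |x + 2| < √(1) = 1 and R = 1.
At x = -1: the series is dominated by a constant times Σ 1/m², which converges (p = 2 > 1).
When x = -3, the series is dominated by a constant times Σ 1/m², which converges (p = 2 > 1).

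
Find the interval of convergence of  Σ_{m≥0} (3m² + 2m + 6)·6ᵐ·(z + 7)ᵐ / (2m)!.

Apply the ratio test: |a_{m+1}| / |a_m| = (3(m+1)² + 2(m+1) + 6)/(3m² + 2m + 6) · 6 · 1/[(2m+1)·(2m+2)], which tends to 0 as m → ∞.
The limit is 0, so the series converges for all z; R = ∞.

(−∞, ∞)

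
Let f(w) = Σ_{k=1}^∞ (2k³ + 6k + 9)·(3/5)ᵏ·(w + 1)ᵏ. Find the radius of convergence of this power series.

R = 5/3

By the ratio test, |a_{k+1}/a_k| = [(2(k+1)³ + 6(k+1) + 9)/(2k³ + 6k + 9)] · 3/5 → 3/5.
Convergence for |w + 1| · 3/5 < 1, i.e. |w + 1| < 5/3. So R = 5/3.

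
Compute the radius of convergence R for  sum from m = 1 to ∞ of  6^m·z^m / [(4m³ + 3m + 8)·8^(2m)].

Apply the ratio test: |a_{m+1}| / |a_m| = [(4m³ + 3m + 8)/(4(m+1)³ + 3(m+1) + 8)] · 6/64, which tends to 3/32 as m → ∞.
The series converges when 3/32 · |z| < 1, giving R = 32/3.

R = 32/3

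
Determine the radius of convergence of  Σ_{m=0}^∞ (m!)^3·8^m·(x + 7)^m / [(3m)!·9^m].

The ratio of consecutive coefficients is (m+1)³/[(3m+1)·(3m+2)·(3m+3)] · 8/9 → 8/243.
Convergence for |x + 7| · 8/243 < 1, i.e. |x + 7| < 243/8. So R = 243/8.

R = 243/8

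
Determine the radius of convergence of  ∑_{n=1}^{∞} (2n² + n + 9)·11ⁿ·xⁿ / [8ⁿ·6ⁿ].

R = 48/11

The ratio of consecutive coefficients is [(2(n+1)² + (n+1) + 9)/(2n² + n + 9)] · 11/(8·6) → 11/48.
Convergence for |x| · 11/48 < 1, i.e. |x| < 48/11. So R = 48/11.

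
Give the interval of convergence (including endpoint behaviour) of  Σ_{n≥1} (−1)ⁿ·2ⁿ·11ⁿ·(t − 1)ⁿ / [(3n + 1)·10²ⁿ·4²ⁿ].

(-789/11, 811/11]

By the ratio test, |a_{n+1}/a_n| = [(3n + 1)/(3(n+1) + 1)] · 2·11/(100·16) → 11/800.
The series converges when 11/800 · |t − 1| < 1, giving R = 800/11.
Check t = 811/11: the terms alternate in sign and decrease monotonically to 0 in absolute value (size ~ c/n), so the alternating series test gives convergence.
Check t = -789/11: the terms behave like c/n; limit comparison with the harmonic series gives divergence.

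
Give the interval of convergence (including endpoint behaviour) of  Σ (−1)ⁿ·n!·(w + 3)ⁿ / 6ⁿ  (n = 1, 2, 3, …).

{-3}

The ratio of consecutive coefficients is (n+1) · 1/6 → ∞.
Since the ratio → ∞, the series diverges for every w ≠ -3, and R = 0.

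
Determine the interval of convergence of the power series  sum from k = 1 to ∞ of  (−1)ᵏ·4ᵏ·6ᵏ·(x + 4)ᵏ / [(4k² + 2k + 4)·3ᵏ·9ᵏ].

[-41/8, -23/8]

By the ratio test, |a_{k+1}/a_k| = [(4k² + 2k + 4)/(4(k+1)² + 2(k+1) + 4)] · 4·6/(3·9) → 8/9.
Thus R = 1/(8/9) = 9/8.
Check x = -23/8: absolute convergence follows by limit comparison with Σ 1/k².
Endpoint x = -41/8: the terms are on the order of 1/k², so the series converges absolutely by comparison with the p-series (p = 2 > 1).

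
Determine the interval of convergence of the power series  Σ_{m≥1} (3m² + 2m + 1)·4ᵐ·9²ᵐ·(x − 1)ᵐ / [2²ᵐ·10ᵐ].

By the ratio test, |a_{m+1}/a_m| = [(3(m+1)² + 2(m+1) + 1)/(3m² + 2m + 1)] · 4·81/(4·10) → 81/10.
Thus R = 1/(81/10) = 10/81.
Check x = 91/81: the terms do not tend to 0, so the series diverges.
Endpoint x = 71/81: the m-th term does not approach 0; divergence by the term test.

(71/81, 91/81)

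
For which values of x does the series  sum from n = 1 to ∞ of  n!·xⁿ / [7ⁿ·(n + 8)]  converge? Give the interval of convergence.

{0}

By the ratio test, |a_{n+1}/a_n| = (n+1) · 1/7 · (n + 8)/((n+1) + 8) → ∞.
Since the ratio → ∞, the series diverges for every x ≠ 0, and R = 0.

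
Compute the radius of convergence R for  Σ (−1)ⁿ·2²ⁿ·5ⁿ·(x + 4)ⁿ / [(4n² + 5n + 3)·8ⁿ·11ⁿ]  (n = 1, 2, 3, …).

By the ratio test, |a_{n+1}/a_n| = [(4n² + 5n + 3)/(4(n+1)² + 5(n+1) + 3)] · 4·5/(8·11) → 5/22.
Thus R = 1/(5/22) = 22/5.

R = 22/5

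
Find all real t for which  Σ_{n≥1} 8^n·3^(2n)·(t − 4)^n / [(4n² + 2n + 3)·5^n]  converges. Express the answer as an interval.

Apply the ratio test: |a_{n+1}| / |a_n| = [(4n² + 2n + 3)/(4(n+1)² + 2(n+1) + 3)] · 8·9/5, which tends to 72/5 as n → ∞.
The series converges when 72/5 · |t − 4| < 1, giving R = 5/72.
When t = 293/72, the terms are on the order of 1/n², so the series converges absolutely by comparison with the p-series (p = 2 > 1).
When t = 283/72, the series is dominated by a constant times Σ 1/n², which converges (p = 2 > 1).

[283/72, 293/72]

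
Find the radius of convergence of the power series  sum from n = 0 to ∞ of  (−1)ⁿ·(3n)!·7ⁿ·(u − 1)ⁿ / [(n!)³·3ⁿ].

R = 1/63

By the ratio test, |a_{n+1}/a_n| = (3n+1)·(3n+2)·(3n+3)/(n+1)³ · 7/3 → 63.
Thus R = 1/(63) = 1/63.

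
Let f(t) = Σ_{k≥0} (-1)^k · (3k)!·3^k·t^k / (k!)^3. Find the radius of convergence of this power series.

R = 1/81

Ratio test: |a_{k+1}/a_k| = (3k+1)·(3k+2)·(3k+3)/(k+1)³ · 3 → 81 as k → ∞.
The series converges when 81 · |t| < 1, giving R = 1/81.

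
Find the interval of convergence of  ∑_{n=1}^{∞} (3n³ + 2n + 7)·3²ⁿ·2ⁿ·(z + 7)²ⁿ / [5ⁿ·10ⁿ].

Apply the ratio test: |a_{n+1}| / |a_n| = [(3(n+1)³ + 2(n+1) + 7)/(3n³ + 2n + 7)] · 9·2/(5·10), which tends to 9/25 as n → ∞.
Writing y = (z + 7)², the series in y has radius 25/9, so |z + 7| < √(25/9) = 5/3 and R = 5/3.
At z = -16/3: the n-th term does not approach 0; divergence by the term test.
Endpoint z = -26/3: the n-th term does not approach 0; divergence by the term test.

(-26/3, -16/3)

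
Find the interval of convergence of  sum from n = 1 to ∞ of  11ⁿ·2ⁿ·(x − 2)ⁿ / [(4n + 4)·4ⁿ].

[20/11, 24/11)

Ratio test: |a_{n+1}/a_n| = [(4n + 4)/(4(n+1) + 4)] · 11·2/4 → 11/2 as n → ∞.
The series converges when 11/2 · |x − 2| < 1, giving R = 2/11.
At x = 24/11: the terms are asymptotic to a nonzero constant times 1/n, so the series diverges by limit comparison with Σ 1/n.
Endpoint x = 20/11: the terms alternate in sign and decrease monotonically to 0 in absolute value (size ~ c/n), so the alternating series test gives convergence.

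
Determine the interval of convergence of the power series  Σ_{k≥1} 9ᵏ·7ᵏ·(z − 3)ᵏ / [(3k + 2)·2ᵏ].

By the ratio test, |a_{k+1}/a_k| = [(3k + 2)/(3(k+1) + 2)] · 9·7/2 → 63/2.
The series converges when 63/2 · |z − 3| < 1, giving R = 2/63.
Endpoint z = 191/63: the terms behave like c/k; limit comparison with the harmonic series gives divergence.
At z = 187/63: the terms alternate in sign and decrease monotonically to 0 in absolute value (size ~ c/k), so the alternating series test gives convergence.

[187/63, 191/63)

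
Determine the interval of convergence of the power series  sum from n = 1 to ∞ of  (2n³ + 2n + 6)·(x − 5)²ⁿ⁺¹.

(4, 6)

The ratio of consecutive coefficients is (2(n+1)³ + 2(n+1) + 6)/(2n³ + 2n + 6) → 1.
Successive powers of (x − 5) differ by 2, so the series converges when |x − 5|² · 1 < 1, i.e. |x − 5| < √(1) = 1. So R = 1.
At x = 6: the terms have absolute value of order n³, which does not tend to 0, so the series diverges by the divergence test.
When x = 4, the terms do not tend to 0, so the series diverges.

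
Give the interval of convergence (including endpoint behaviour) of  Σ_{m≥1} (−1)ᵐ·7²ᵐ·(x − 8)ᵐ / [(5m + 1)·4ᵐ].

(388/49, 396/49]

By the ratio test, |a_{m+1}/a_m| = [(5m + 1)/(5(m+1) + 1)] · 49/4 → 49/4.
Hence the series converges for |x − 8| < 1/(49/4) = 4/49, so the radius of convergence is 4/49.
When x = 396/49, the terms alternate in sign and decrease monotonically to 0 in absolute value (size ~ c/m), so the alternating series test gives convergence.
When x = 388/49, the terms behave like c/m; limit comparison with the harmonic series gives divergence.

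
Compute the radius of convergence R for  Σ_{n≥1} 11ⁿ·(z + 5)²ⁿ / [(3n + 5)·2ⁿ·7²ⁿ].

The ratio of consecutive coefficients is [(3n + 5)/(3(n+1) + 5)] · 11/(2·49) → 11/98.
Successive powers of (z + 5) differ by 2, so the series converges when |z + 5|² · 11/98 < 1, i.e. |z + 5| < √(98/11). So R = 7√22/11.

R = 7√22/11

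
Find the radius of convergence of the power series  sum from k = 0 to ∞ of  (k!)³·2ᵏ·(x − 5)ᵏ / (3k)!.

By the ratio test, |a_{k+1}/a_k| = (k+1)³/[(3k+1)·(3k+2)·(3k+3)] · 2 → 2/27.
Thus R = 1/(2/27) = 27/2.

R = 27/2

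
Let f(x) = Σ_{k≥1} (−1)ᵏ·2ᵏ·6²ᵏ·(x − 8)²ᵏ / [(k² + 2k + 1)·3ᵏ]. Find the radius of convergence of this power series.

The ratio of consecutive coefficients is [(k² + 2k + 1)/((k+1)² + 2(k+1) + 1)] · 2·36/3 → 24.
Successive powers of (x − 8) differ by 2, so the series converges when |x − 8|² · 24 < 1, i.e. |x − 8| < √(1/24). So R = √6/12.

R = √6/12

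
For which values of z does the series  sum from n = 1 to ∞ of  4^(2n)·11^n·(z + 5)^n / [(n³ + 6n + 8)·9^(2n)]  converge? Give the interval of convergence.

Ratio test: |a_{n+1}/a_n| = [(n³ + 6n + 8)/((n+1)³ + 6(n+1) + 8)] · 16·11/81 → 176/81 as n → ∞.
The series converges when 176/81 · |z + 5| < 1, giving R = 81/176.
Check z = -799/176: absolute convergence follows by limit comparison with Σ 1/n³.
Endpoint z = -961/176: absolute convergence follows by limit comparison with Σ 1/n³.

[-961/176, -799/176]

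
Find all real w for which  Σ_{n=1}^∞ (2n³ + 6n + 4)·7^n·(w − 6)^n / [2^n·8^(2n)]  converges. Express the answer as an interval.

(-86/7, 170/7)

The ratio of consecutive coefficients is [(2(n+1)³ + 6(n+1) + 4)/(2n³ + 6n + 4)] · 7/(2·64) → 7/128.
Thus R = 1/(7/128) = 128/7.
Check w = 170/7: the terms do not tend to 0, so the series diverges.
At w = -86/7: the terms do not tend to 0, so the series diverges.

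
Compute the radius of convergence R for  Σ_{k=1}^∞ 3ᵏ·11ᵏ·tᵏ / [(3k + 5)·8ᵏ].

The ratio of consecutive coefficients is [(3k + 5)/(3(k+1) + 5)] · 3·11/8 → 33/8.
Thus R = 1/(33/8) = 8/33.

R = 8/33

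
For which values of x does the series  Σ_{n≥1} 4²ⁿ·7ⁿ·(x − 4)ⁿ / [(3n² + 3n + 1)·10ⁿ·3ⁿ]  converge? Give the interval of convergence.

[209/56, 239/56]

Apply the ratio test: |a_{n+1}| / |a_n| = [(3n² + 3n + 1)/(3(n+1)² + 3(n+1) + 1)] · 16·7/(10·3), which tends to 56/15 as n → ∞.
Thus R = 1/(56/15) = 15/56.
When x = 239/56, the terms are on the order of 1/n², so the series converges absolutely by comparison with the p-series (p = 2 > 1).
When x = 209/56, absolute convergence follows by limit comparison with Σ 1/n².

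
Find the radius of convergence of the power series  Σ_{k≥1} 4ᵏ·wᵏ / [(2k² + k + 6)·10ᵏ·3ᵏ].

By the ratio test, |a_{k+1}/a_k| = [(2k² + k + 6)/(2(k+1)² + (k+1) + 6)] · 4/(10·3) → 2/15.
The series converges when 2/15 · |w| < 1, giving R = 15/2.

R = 15/2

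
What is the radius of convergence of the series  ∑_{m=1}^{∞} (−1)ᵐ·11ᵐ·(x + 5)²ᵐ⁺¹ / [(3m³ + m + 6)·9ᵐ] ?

R = 3√11/11

By the ratio test, |a_{m+1}/a_m| = [(3m³ + m + 6)/(3(m+1)³ + (m+1) + 6)] · 11/9 → 11/9.
Writing y = (x + 5)², the series in y has radius 9/11, so |x + 5| < √(9/11) and R = 3√11/11.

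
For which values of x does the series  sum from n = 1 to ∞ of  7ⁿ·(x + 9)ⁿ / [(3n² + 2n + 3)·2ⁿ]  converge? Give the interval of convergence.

By the ratio test, |a_{n+1}/a_n| = [(3n² + 2n + 3)/(3(n+1)² + 2(n+1) + 3)] · 7/2 → 7/2.
Thus R = 1/(7/2) = 2/7.
Endpoint x = -61/7: the terms are on the order of 1/n², so the series converges absolutely by comparison with the p-series (p = 2 > 1).
Endpoint x = -65/7: the terms are on the order of 1/n², so the series converges absolutely by comparison with the p-series (p = 2 > 1).

[-65/7, -61/7]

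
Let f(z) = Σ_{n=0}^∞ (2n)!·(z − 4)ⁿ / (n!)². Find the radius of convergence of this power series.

R = 1/4

The ratio of consecutive coefficients is (2n+1)·(2n+2)/(n+1)² → 4.
Thus R = 1/(4) = 1/4.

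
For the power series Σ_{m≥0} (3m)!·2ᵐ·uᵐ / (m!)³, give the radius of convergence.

R = 1/54

Ratio test: |a_{m+1}/a_m| = (3m+1)·(3m+2)·(3m+3)/(m+1)³ · 2 → 54 as m → ∞.
Hence the series converges for |u| < 1/(54) = 1/54, so the radius of convergence is 1/54.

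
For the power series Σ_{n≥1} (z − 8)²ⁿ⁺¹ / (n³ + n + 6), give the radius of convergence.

R = 1

The ratio of consecutive coefficients is (n³ + n + 6)/((n+1)³ + (n+1) + 6) → 1.
Writing y = (z − 8)², the series in y has radius 1, so |z − 8| < √(1) = 1 and R = 1.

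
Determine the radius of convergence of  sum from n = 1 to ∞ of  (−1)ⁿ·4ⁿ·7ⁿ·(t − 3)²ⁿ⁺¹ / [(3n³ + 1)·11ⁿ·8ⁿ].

R = √154/7

By the ratio test, |a_{n+1}/a_n| = [(3n³ + 1)/(3(n+1)³ + 1)] · 4·7/(11·8) → 7/22.
Writing y = (t − 3)², the series in y has radius 22/7, so |t − 3| < √(22/7) and R = √154/7.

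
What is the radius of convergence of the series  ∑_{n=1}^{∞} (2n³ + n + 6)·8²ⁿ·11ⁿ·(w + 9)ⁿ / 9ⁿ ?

R = 9/704

Apply the ratio test: |a_{n+1}| / |a_n| = [(2(n+1)³ + (n+1) + 6)/(2n³ + n + 6)] · 64·11/9, which tends to 704/9 as n → ∞.
Thus R = 1/(704/9) = 9/704.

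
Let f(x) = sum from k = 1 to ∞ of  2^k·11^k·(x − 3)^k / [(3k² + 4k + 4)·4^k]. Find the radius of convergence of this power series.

Apply the ratio test: |a_{k+1}| / |a_k| = [(3k² + 4k + 4)/(3(k+1)² + 4(k+1) + 4)] · 2·11/4, which tends to 11/2 as k → ∞.
Thus R = 1/(11/2) = 2/11.

R = 2/11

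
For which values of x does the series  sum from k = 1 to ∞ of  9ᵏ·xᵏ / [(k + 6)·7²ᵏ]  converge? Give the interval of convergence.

[-49/9, 49/9)

Ratio test: |a_{k+1}/a_k| = [(k + 6)/((k+1) + 6)] · 9/49 → 9/49 as k → ∞.
The series converges when 9/49 · |x| < 1, giving R = 49/9.
Endpoint x = 49/9: comparison with the harmonic series Σ 1/k shows the series diverges.
At x = -49/9: an alternating series whose terms decrease to 0 in absolute value, so it converges by the Leibniz criterion.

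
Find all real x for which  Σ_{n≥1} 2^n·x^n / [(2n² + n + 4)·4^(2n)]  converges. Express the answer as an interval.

[-8, 8]

Ratio test: |a_{n+1}/a_n| = [(2n² + n + 4)/(2(n+1)² + (n+1) + 4)] · 2/16 → 1/8 as n → ∞.
Thus R = 1/(1/8) = 8.
Endpoint x = 8: the series is dominated by a constant times Σ 1/n², which converges (p = 2 > 1).
Endpoint x = -8: the series is dominated by a constant times Σ 1/n², which converges (p = 2 > 1).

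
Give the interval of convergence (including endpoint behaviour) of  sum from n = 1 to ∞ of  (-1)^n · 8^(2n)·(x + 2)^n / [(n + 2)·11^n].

Apply the ratio test: |a_{n+1}| / |a_n| = [(n + 2)/((n+1) + 2)] · 64/11, which tends to 64/11 as n → ∞.
Hence the series converges for |x + 2| < 1/(64/11) = 11/64, so the radius of convergence is 11/64.
Check x = -117/64: an alternating series whose terms decrease to 0 in absolute value, so it converges by the Leibniz criterion.
When x = -139/64, comparison with the harmonic series Σ 1/n shows the series diverges.

(-139/64, -117/64]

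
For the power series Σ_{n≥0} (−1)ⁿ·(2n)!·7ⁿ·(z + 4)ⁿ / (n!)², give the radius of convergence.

Ratio test: |a_{n+1}/a_n| = (2n+1)·(2n+2)/(n+1)² · 7 → 28 as n → ∞.
Convergence for |z + 4| · 28 < 1, i.e. |z + 4| < 1/28. So R = 1/28.

R = 1/28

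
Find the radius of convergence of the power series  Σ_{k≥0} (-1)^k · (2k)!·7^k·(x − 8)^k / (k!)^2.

Ratio test: |a_{k+1}/a_k| = (2k+1)·(2k+2)/(k+1)² · 7 → 28 as k → ∞.
Hence the series converges for |x − 8| < 1/(28) = 1/28, so the radius of convergence is 1/28.

R = 1/28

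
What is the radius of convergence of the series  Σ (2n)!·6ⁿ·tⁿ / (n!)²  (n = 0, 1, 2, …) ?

R = 1/24

The ratio of consecutive coefficients is (2n+1)·(2n+2)/(n+1)² · 6 → 24.
Hence the series converges for |t| < 1/(24) = 1/24, so the radius of convergence is 1/24.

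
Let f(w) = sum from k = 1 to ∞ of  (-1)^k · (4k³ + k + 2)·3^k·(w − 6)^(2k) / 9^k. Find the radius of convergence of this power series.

R = √3

Ratio test: |a_{k+1}/a_k| = [(4(k+1)³ + (k+1) + 2)/(4k³ + k + 2)] · 3/9 → 1/3 as k → ∞.
Since the exponent of (w − 6) increases by 2 each term, convergence requires |w − 6|² < 3, hence R = √3.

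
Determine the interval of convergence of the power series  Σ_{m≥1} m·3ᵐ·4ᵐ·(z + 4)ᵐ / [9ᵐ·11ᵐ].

Apply the ratio test: |a_{m+1}| / |a_m| = [(m+1)/m] · 3·4/(9·11), which tends to 4/33 as m → ∞.
Hence the series converges for |z + 4| < 1/(4/33) = 33/4, so the radius of convergence is 33/4.
Endpoint z = 17/4: the m-th term does not approach 0; divergence by the term test.
When z = -49/4, the m-th term does not approach 0; divergence by the term test.

(-49/4, 17/4)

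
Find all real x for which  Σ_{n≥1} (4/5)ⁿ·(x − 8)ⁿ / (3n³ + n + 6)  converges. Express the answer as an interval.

The ratio of consecutive coefficients is [(3n³ + n + 6)/(3(n+1)³ + (n+1) + 6)] · 4/5 → 4/5.
Convergence for |x − 8| · 4/5 < 1, i.e. |x − 8| < 5/4. So R = 5/4.
At x = 37/4: the terms are on the order of 1/n³, so the series converges absolutely by comparison with the p-series (p = 3 > 1).
When x = 27/4, the terms are on the order of 1/n³, so the series converges absolutely by comparison with the p-series (p = 3 > 1).

[27/4, 37/4]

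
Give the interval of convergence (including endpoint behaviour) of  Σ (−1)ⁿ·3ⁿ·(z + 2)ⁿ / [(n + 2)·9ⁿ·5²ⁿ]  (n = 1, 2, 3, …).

(-77, 73]

The ratio of consecutive coefficients is [(n + 2)/((n+1) + 2)] · 3/(9·25) → 1/75.
The series converges when 1/75 · |z + 2| < 1, giving R = 75.
Check z = 73: the terms alternate in sign and decrease monotonically to 0 in absolute value (size ~ c/n), so the alternating series test gives convergence.
Check z = -77: the terms are asymptotic to a nonzero constant times 1/n, so the series diverges by limit comparison with Σ 1/n.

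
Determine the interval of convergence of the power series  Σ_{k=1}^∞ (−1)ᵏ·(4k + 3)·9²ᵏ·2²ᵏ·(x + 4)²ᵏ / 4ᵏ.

(-37/9, -35/9)

Apply the ratio test: |a_{k+1}| / |a_k| = [(4(k+1) + 3)/(4k + 3)] · 81·4/4, which tends to 81 as k → ∞.
Successive powers of (x + 4) differ by 2, so the series converges when |x + 4|² · 81 < 1, i.e. |x + 4| < √(1/81) = 1/9. So R = 1/9.
At x = -35/9: the terms do not tend to 0, so the series diverges.
When x = -37/9, the k-th term does not approach 0; divergence by the term test.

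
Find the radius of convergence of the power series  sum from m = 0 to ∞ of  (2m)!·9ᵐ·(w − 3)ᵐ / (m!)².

By the ratio test, |a_{m+1}/a_m| = (2m+1)·(2m+2)/(m+1)² · 9 → 36.
Thus R = 1/(36) = 1/36.

R = 1/36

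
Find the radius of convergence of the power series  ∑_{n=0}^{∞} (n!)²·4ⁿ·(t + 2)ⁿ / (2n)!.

R = 1

By the ratio test, |a_{n+1}/a_n| = (n+1)²/[(2n+1)·(2n+2)] · 4 → 1.
Hence R = 1.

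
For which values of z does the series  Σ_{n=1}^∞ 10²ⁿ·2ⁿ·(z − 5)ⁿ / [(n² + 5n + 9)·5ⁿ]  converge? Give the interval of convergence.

By the ratio test, |a_{n+1}/a_n| = [(n² + 5n + 9)/((n+1)² + 5(n+1) + 9)] · 100·2/5 → 40.
The series converges when 40 · |z − 5| < 1, giving R = 1/40.
Endpoint z = 201/40: absolute convergence follows by limit comparison with Σ 1/n².
Endpoint z = 199/40: absolute convergence follows by limit comparison with Σ 1/n².

[199/40, 201/40]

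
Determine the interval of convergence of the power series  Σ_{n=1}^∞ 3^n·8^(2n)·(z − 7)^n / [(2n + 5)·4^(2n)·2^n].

By the ratio test, |a_{n+1}/a_n| = [(2n + 5)/(2(n+1) + 5)] · 3·64/(16·2) → 6.
The series converges when 6 · |z − 7| < 1, giving R = 1/6.
At z = 43/6: comparison with the harmonic series Σ 1/n shows the series diverges.
At z = 41/6: convergence follows from the alternating series test (terms decrease monotonically to 0).

[41/6, 43/6)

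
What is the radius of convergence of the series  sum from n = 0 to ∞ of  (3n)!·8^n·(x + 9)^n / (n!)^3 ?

Apply the ratio test: |a_{n+1}| / |a_n| = (3n+1)·(3n+2)·(3n+3)/(n+1)³ · 8, which tends to 216 as n → ∞.
Thus R = 1/(216) = 1/216.

R = 1/216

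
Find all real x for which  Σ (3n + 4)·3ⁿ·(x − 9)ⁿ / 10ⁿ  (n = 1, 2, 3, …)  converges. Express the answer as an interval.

(17/3, 37/3)

Ratio test: |a_{n+1}/a_n| = [(3(n+1) + 4)/(3n + 4)] · 3/10 → 3/10 as n → ∞.
The series converges when 3/10 · |x − 9| < 1, giving R = 10/3.
Endpoint x = 37/3: the terms have absolute value of order n, which does not tend to 0, so the series diverges by the divergence test.
Check x = 17/3: the n-th term does not approach 0; divergence by the term test.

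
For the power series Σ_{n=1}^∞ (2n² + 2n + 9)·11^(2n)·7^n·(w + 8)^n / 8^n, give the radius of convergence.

Ratio test: |a_{n+1}/a_n| = [(2(n+1)² + 2(n+1) + 9)/(2n² + 2n + 9)] · 121·7/8 → 847/8 as n → ∞.
Thus R = 1/(847/8) = 8/847.

R = 8/847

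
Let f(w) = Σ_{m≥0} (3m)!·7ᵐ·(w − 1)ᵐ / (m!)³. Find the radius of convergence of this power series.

R = 1/189

The ratio of consecutive coefficients is (3m+1)·(3m+2)·(3m+3)/(m+1)³ · 7 → 189.
Thus R = 1/(189) = 1/189.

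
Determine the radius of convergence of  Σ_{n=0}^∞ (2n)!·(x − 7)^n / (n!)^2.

R = 1/4

Apply the ratio test: |a_{n+1}| / |a_n| = (2n+1)·(2n+2)/(n+1)², which tends to 4 as n → ∞.
Hence the series converges for |x − 7| < 1/(4) = 1/4, so the radius of convergence is 1/4.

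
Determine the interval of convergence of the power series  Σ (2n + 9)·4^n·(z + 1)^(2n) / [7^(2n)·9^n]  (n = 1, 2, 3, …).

(-23/2, 19/2)

Apply the ratio test: |a_{n+1}| / |a_n| = [(2(n+1) + 9)/(2n + 9)] · 4/(49·9), which tends to 4/441 as n → ∞.
Since the exponent of (z + 1) increases by 2 each term, convergence requires |z + 1|² < 441/4, hence R = 21/2.
At z = 19/2: the n-th term does not approach 0; divergence by the term test.
Check z = -23/2: the terms have absolute value of order n, which does not tend to 0, so the series diverges by the divergence test.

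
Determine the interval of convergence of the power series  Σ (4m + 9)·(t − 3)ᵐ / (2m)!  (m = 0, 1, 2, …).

(−∞, ∞)

By the ratio test, |a_{m+1}/a_m| = (4(m+1) + 9)/(4m + 9) · 1/[(2m+1)·(2m+2)] → 0.
The ratio tends to 0 regardless of t, hence R = ∞.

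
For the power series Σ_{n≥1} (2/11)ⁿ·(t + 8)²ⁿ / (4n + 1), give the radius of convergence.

R = √22/2

Ratio test: |a_{n+1}/a_n| = [(4n + 1)/(4(n+1) + 1)] · 2/11 → 2/11 as n → ∞.
Since the exponent of (t + 8) increases by 2 each term, convergence requires |t + 8|² < 11/2, hence R = √22/2.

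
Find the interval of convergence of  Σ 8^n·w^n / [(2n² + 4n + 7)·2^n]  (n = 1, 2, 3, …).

[-1/4, 1/4]

Apply the ratio test: |a_{n+1}| / |a_n| = [(2n² + 4n + 7)/(2(n+1)² + 4(n+1) + 7)] · 8/2, which tends to 4 as n → ∞.
Convergence for |w| · 4 < 1, i.e. |w| < 1/4. So R = 1/4.
Endpoint w = 1/4: the series is dominated by a constant times Σ 1/n², which converges (p = 2 > 1).
Endpoint w = -1/4: the series is dominated by a constant times Σ 1/n², which converges (p = 2 > 1).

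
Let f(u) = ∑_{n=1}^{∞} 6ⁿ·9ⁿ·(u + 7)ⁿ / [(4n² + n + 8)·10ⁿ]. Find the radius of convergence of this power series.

Ratio test: |a_{n+1}/a_n| = [(4n² + n + 8)/(4(n+1)² + (n+1) + 8)] · 6·9/10 → 27/5 as n → ∞.
Thus R = 1/(27/5) = 5/27.

R = 5/27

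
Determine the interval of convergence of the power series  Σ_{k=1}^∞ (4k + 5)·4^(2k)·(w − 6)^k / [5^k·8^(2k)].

(-14, 26)

Ratio test: |a_{k+1}/a_k| = [(4(k+1) + 5)/(4k + 5)] · 16/(5·64) → 1/20 as k → ∞.
The series converges when 1/20 · |w − 6| < 1, giving R = 20.
At w = 26: the terms have absolute value of order k, which does not tend to 0, so the series diverges by the divergence test.
Check w = -14: the terms do not tend to 0, so the series diverges.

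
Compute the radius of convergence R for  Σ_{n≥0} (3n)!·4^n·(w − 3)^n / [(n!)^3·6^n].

By the ratio test, |a_{n+1}/a_n| = (3n+1)·(3n+2)·(3n+3)/(n+1)³ · 4/6 → 18.
Hence the series converges for |w − 3| < 1/(18) = 1/18, so the radius of convergence is 1/18.

R = 1/18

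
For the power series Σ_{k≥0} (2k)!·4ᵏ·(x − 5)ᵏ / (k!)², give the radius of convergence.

The ratio of consecutive coefficients is (2k+1)·(2k+2)/(k+1)² · 4 → 16.
The series converges when 16 · |x − 5| < 1, giving R = 1/16.

R = 1/16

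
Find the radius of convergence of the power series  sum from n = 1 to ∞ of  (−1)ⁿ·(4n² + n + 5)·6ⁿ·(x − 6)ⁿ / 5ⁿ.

R = 5/6

Apply the ratio test: |a_{n+1}| / |a_n| = [(4(n+1)² + (n+1) + 5)/(4n² + n + 5)] · 6/5, which tends to 6/5 as n → ∞.
Thus R = 1/(6/5) = 5/6.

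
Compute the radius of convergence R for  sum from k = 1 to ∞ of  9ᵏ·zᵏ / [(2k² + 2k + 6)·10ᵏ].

R = 10/9

By the ratio test, |a_{k+1}/a_k| = [(2k² + 2k + 6)/(2(k+1)² + 2(k+1) + 6)] · 9/10 → 9/10.
Convergence for |z| · 9/10 < 1, i.e. |z| < 10/9. So R = 10/9.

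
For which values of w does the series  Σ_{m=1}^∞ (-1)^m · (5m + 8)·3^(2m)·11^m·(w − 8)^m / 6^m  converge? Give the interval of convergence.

(262/33, 266/33)

The ratio of consecutive coefficients is [(5(m+1) + 8)/(5m + 8)] · 9·11/6 → 33/2.
Hence the series converges for |w − 8| < 1/(33/2) = 2/33, so the radius of convergence is 2/33.
When w = 266/33, the m-th term does not approach 0; divergence by the term test.
Endpoint w = 262/33: the terms have absolute value of order m, which does not tend to 0, so the series diverges by the divergence test.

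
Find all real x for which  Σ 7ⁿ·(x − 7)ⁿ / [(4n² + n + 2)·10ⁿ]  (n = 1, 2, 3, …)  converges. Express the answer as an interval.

[39/7, 59/7]

Apply the ratio test: |a_{n+1}| / |a_n| = [(4n² + n + 2)/(4(n+1)² + (n+1) + 2)] · 7/10, which tends to 7/10 as n → ∞.
Convergence for |x − 7| · 7/10 < 1, i.e. |x − 7| < 10/7. So R = 10/7.
Endpoint x = 59/7: the series is dominated by a constant times Σ 1/n², which converges (p = 2 > 1).
Endpoint x = 39/7: absolute convergence follows by limit comparison with Σ 1/n².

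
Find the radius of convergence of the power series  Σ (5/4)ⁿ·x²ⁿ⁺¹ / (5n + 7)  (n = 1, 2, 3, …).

Apply the ratio test: |a_{n+1}| / |a_n| = [(5n + 7)/(5(n+1) + 7)] · 5/4, which tends to 5/4 as n → ∞.
Successive powers of x differ by 2, so the series converges when |x|² · 5/4 < 1, i.e. |x| < √(4/5). So R = 2√5/5.

R = 2√5/5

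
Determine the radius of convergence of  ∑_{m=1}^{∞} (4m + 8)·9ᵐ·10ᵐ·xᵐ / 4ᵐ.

By the ratio test, |a_{m+1}/a_m| = [(4(m+1) + 8)/(4m + 8)] · 9·10/4 → 45/2.
The series converges when 45/2 · |x| < 1, giving R = 2/45.

R = 2/45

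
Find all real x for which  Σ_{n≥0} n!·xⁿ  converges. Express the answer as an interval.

Apply the ratio test: |a_{n+1}| / |a_n| = (n+1), which tends to ∞ as n → ∞.
The ratio grows without bound, so the series diverges whenever x ≠ 0; it converges only at x = 0. R = 0.

{0}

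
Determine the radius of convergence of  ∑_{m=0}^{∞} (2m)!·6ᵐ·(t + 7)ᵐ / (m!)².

R = 1/24

By the ratio test, |a_{m+1}/a_m| = (2m+1)·(2m+2)/(m+1)² · 6 → 24.
Convergence for |t + 7| · 24 < 1, i.e. |t + 7| < 1/24. So R = 1/24.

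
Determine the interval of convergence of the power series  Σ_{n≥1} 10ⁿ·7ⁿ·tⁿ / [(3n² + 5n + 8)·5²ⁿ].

Ratio test: |a_{n+1}/a_n| = [(3n² + 5n + 8)/(3(n+1)² + 5(n+1) + 8)] · 10·7/25 → 14/5 as n → ∞.
The series converges when 14/5 · |t| < 1, giving R = 5/14.
Endpoint t = 5/14: the terms are on the order of 1/n², so the series converges absolutely by comparison with the p-series (p = 2 > 1).
Check t = -5/14: the series is dominated by a constant times Σ 1/n², which converges (p = 2 > 1).

[-5/14, 5/14]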